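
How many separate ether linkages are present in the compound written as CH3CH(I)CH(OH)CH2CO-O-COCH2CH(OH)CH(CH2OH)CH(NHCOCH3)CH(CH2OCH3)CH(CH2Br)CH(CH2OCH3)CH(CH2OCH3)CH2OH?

halogen on an sp³ carbon → alkyl halide.
–OH on an sp³ carbon → alcohol (secondary).
two acyl groups sharing one oxygen, –C(=O)–O–C(=O)– → anhydride.
–OH on an sp³ carbon → alcohol (secondary).
pendant –CH2OH on an sp³ backbone C → alcohol.
pendant –NHC(=O)CH3: N bonded to a carbonyl → amide (not amine).
pendant –CH2OCH3: C–O–C linkage → ether.
pendant –CH2X: halogen on sp³ carbon → alkyl halide.
pendant –CH2OCH3: C–O–C linkage → ether.
pendant –CH2OCH3: C–O–C linkage → ether.
–OH on an sp³ carbon → alcohol.
Ether appears at: CH(CH2OCH3), CH(CH2OCH3), CH(CH2OCH3) → 3.

3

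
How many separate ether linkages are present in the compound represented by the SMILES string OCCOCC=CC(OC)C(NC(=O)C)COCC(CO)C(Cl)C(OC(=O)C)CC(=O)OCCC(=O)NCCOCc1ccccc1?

4

Taking each segment in turn:
  HOCH2: HO– on an sp³ carbon → alcohol.
  CH2OCH2: C–O–C with sp³ carbons on both sides and no adjacent C=O → ether.
  CH=CH: C=C double bond → alkene.
  CH(OCH3): pendant –OCH3: C–O–C with sp³ C, no adjacent C=O → ether.
  CH(NHCOCH3): pendant –NHC(=O)CH3: N bonded to a carbonyl → amide (not amine).
  CH2OCH2: C–O–C with sp³ carbons on both sides and no adjacent C=O → ether.
  CH(CH2OH): pendant –CH2OH on an sp³ backbone C → alcohol.
  CH(Cl): halogen on an sp³ carbon → alkyl halide.
  CH(OCOCH3): pendant –OC(=O)CH3: an acyloxy group → ester.
  CH2COOCH2: –C(=O)–O–C with C on the carbonyl side → ester.
  CH2CONHCH2: –C(=O)–N– linkage → amide (the N is not an amine).
  CH2OCH2: C–O–C with sp³ carbons on both sides and no adjacent C=O → ether.
  C6H5: –C6H5 phenyl ring → arene.
Ether appears at: CH2OCH2, CH(OCH3), CH2OCH2, CH2OCH2 → 4.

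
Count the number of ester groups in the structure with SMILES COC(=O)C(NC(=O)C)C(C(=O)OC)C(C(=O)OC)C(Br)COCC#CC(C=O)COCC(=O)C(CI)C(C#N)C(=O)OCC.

4

Reading the structure from left to right:
  CH3OOC: CH3O–C(=O)–: carbonyl C bonded to C and to –OCH3 → ester (not ketone + ether).
  CH(NHCOCH3): pendant –NHC(=O)CH3: N bonded to a carbonyl → amide (not amine).
  CH(COOCH3): pendant –COOCH3: carbonyl C bonded to C and –OCH3 → ester.
  CH(COOCH3): pendant –COOCH3: carbonyl C bonded to C and –OCH3 → ester.
  CH(Br): halogen on an sp³ carbon → alkyl halide.
  CH2OCH2: C–O–C with sp³ carbons on both sides and no adjacent C=O → ether.
  C≡C: C≡C triple bond → alkyne.
  CH(CHO): pendant –CHO: carbonyl C bonded to C and H → aldehyde.
  CH2OCH2: C–O–C with sp³ carbons on both sides and no adjacent C=O → ether.
  CO: –C(=O)– with carbon on both sides → ketone.
  CH(CH2I): pendant –CH2X: halogen on sp³ carbon → alkyl halide.
  CH(CN): pendant –C≡N: nitrile.
  COOCH2CH3: –C(=O)OCH2CH3: carbonyl C bonded to C and to –OEt → ester.
Ester appears at: CH3OOC, CH(COOCH3), CH(COOCH3), COOCH2CH3 → 4.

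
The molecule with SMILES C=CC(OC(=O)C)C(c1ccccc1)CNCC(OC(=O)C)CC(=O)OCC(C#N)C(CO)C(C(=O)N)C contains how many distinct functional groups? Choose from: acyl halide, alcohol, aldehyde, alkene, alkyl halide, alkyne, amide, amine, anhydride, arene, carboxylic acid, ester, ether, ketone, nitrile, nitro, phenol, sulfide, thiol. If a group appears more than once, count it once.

Reading the structure from left to right:
  CH2=CH: C=C double bond → alkene.
  CH(OCOCH3): pendant –OC(=O)CH3: an acyloxy group → ester.
  CH(C6H5): pendant –C6H5: benzene ring → arene.
  CH2NHCH2: C–N–C with sp³ carbons and no adjacent C=O → amine (secondary).
  CH(OCOCH3): pendant –OC(=O)CH3: an acyloxy group → ester.
  CH2COOCH2: –C(=O)–O–C with C on the carbonyl side → ester.
  CH(CN): pendant –C≡N: nitrile.
  CH(CH2OH): pendant –CH2OH on an sp³ backbone C → alcohol.
  CH(CONH2): pendant –CONH2: carbonyl C bonded to C and N → amide.
Distinct types present: alcohol, alkene, amide, amine, arene, ester, nitrile.

7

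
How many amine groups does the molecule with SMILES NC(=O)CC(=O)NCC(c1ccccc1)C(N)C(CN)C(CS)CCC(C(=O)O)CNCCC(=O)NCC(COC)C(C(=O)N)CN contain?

Working along the chain:
  H2NCO: –C(=O)NH2: carbonyl C bonded to C and to N → amide (the N is not a separate amine).
  CH2CONHCH2: –C(=O)–N– linkage → amide (the N is not an amine).
  CH(C6H5): pendant –C6H5: benzene ring → arene.
  CH(NH2): –NH2 on an sp³ carbon with no adjacent C=O → amine.
  CH(CH2NH2): pendant –CH2NH2: N on sp³ C, no adjacent C=O → amine.
  CH(CH2SH): pendant –CH2SH → thiol.
  CH(COOH): pendant –COOH: carbonyl C bonded to C and –OH → carboxylic acid.
  CH2NHCH2: C–N–C with sp³ carbons and no adjacent C=O → amine (secondary).
  CH2CONHCH2: –C(=O)–N– linkage → amide (the N is not an amine).
  CH(CH2OCH3): pendant –CH2OCH3: C–O–C linkage → ether.
  CH(CONH2): pendant –CONH2: carbonyl C bonded to C and N → amide.
  CH2NH2: –NH2 on an sp³ carbon with no adjacent C=O → amine.
Amine appears at: CH(NH2), CH(CH2NH2), CH2NHCH2, CH2NH2 → 4.

4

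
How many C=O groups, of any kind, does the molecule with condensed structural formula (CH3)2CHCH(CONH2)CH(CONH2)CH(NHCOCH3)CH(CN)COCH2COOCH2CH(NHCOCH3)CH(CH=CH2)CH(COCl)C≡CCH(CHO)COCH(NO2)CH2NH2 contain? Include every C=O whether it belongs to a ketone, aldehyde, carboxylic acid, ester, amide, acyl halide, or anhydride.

CH(CONH2): amide, 1 C=O (running total 1).
CH(CONH2): amide, 1 C=O (running total 2).
CH(NHCOCH3): amide, 1 C=O (running total 3).
CO: ketone, 1 C=O (running total 4).
CH2COOCH2: ester, 1 C=O (running total 5).
CH(NHCOCH3): amide, 1 C=O (running total 6).
CH(COCl): acyl halide, 1 C=O (running total 7).
CH(CHO): aldehyde, 1 C=O (running total 8).
CO: ketone, 1 C=O (running total 9).

9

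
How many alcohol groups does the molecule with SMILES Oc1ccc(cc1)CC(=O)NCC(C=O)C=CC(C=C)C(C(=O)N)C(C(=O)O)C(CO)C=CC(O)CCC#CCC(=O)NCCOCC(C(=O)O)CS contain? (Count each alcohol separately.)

2

Working along the chain:
  HOC6H4: –OH attached directly to an aromatic ring → phenol (not alcohol); the ring itself is an arene.
  CH2CONHCH2: –C(=O)–N– linkage → amide (the N is not an amine).
  CH(CHO): pendant –CHO: carbonyl C bonded to C and H → aldehyde.
  CH=CH: C=C double bond → alkene.
  CH(CH=CH2): pendant –CH=CH2: C=C double bond → alkene.
  CH(CONH2): pendant –CONH2: carbonyl C bonded to C and N → amide.
  CH(COOH): pendant –COOH: carbonyl C bonded to C and –OH → carboxylic acid.
  CH(CH2OH): pendant –CH2OH on an sp³ backbone C → alcohol.
  CH=CH: C=C double bond → alkene.
  CH(OH): –OH on an sp³ carbon → alcohol (secondary).
  C≡C: C≡C triple bond → alkyne.
  CH2CONHCH2: –C(=O)–N– linkage → amide (the N is not an amine).
  CH2OCH2: C–O–C with sp³ carbons on both sides and no adjacent C=O → ether.
  CH(COOH): pendant –COOH: carbonyl C bonded to C and –OH → carboxylic acid.
  CH2SH: –SH on an sp³ carbon → thiol.
Alcohol appears at: CH(CH2OH), CH(OH) → 2.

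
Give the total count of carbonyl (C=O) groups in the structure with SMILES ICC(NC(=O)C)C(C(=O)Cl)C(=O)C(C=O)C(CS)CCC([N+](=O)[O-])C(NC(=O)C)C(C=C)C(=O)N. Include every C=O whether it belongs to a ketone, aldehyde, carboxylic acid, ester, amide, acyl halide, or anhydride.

6

CH(NHCOCH3): amide, 1 C=O (running total 1).
CH(COCl): acyl halide, 1 C=O (running total 2).
CO: ketone, 1 C=O (running total 3).
CH(CHO): aldehyde, 1 C=O (running total 4).
CH(NHCOCH3): amide, 1 C=O (running total 5).
CONH2: amide, 1 C=O (running total 6).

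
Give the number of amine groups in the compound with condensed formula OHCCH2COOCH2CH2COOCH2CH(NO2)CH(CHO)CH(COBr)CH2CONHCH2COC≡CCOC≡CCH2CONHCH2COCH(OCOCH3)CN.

0

terminal –CHO: carbonyl C bonded to H and C → aldehyde.
–C(=O)–O–C with C on the carbonyl side → ester.
–C(=O)–O–C with C on the carbonyl side → ester.
–NO2 on an sp³ carbon → nitro (the N=O is not a carbonyl).
pendant –CHO: carbonyl C bonded to C and H → aldehyde.
pendant –C(=O)X: carbonyl C bonded to C and halogen → acyl halide.
–C(=O)–N– linkage → amide (the N is not an amine).
–C(=O)– with carbon on both sides → ketone.
C≡C triple bond → alkyne.
–C(=O)– with carbon on both sides → ketone.
C≡C triple bond → alkyne.
–C(=O)–N– linkage → amide (the N is not an amine).
–C(=O)– with carbon on both sides → ketone.
pendant –OC(=O)CH3: an acyloxy group → ester.
–C≡N: carbon triple-bonded to nitrogen → nitrile.
No segment is a amine: CH(NO2) is nitro, not amine; CH2CONHCH2 is amide, not amine; CH2CONHCH2 is amide, not amine. → 0.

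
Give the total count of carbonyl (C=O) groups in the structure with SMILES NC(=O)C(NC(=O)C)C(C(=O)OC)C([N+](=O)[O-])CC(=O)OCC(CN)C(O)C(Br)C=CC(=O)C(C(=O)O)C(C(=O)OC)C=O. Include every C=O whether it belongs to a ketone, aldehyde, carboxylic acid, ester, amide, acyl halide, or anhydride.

8

H2NCO: amide, 1 C=O (running total 1).
CH(NHCOCH3): amide, 1 C=O (running total 2).
CH(COOCH3): ester, 1 C=O (running total 3).
CH2COOCH2: ester, 1 C=O (running total 4).
CO: ketone, 1 C=O (running total 5).
CH(COOH): carboxylic acid, 1 C=O (running total 6).
CH(COOCH3): ester, 1 C=O (running total 7).
CHO: aldehyde, 1 C=O (running total 8).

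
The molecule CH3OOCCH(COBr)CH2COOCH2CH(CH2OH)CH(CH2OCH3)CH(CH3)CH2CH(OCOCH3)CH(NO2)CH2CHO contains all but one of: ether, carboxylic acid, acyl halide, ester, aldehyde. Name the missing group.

carboxylic acid

aldehyde: present (CHO — terminal –CHO: carbonyl C bonded to H and C → aldehyde).
ether: present (CH(CH2OCH3) — pendant –CH2OCH3: C–O–C linkage → ether).
ester: present (CH3OOC — CH3O–C(=O)–: carbonyl C bonded to C and to –OCH3 → ester (not ketone + ether)).
acyl halide: present (CH(COBr) — pendant –C(=O)X: carbonyl C bonded to C and halogen → acyl halide).
carboxylic acid: absent. In each of CH3OOC, CH2COOCH2 and CH(OCOCH3), the acyl oxygen is bonded to carbon (–O–C), not to H, so this is an ester.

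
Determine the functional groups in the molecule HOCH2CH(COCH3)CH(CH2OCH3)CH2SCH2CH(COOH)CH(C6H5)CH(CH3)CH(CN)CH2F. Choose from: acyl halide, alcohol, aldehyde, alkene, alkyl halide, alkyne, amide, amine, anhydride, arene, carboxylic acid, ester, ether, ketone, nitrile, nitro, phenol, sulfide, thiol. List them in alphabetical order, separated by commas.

alcohol, alkyl halide, arene, carboxylic acid, ether, ketone, nitrile, sulfide

HO– on an sp³ carbon → alcohol.
pendant –COCH3: carbonyl C bonded to two carbons → ketone.
pendant –CH2OCH3: C–O–C linkage → ether.
C–S–C linkage → sulfide (thioether).
pendant –COOH: carbonyl C bonded to C and –OH → carboxylic acid.
pendant –C6H5: benzene ring → arene.
pendant –C≡N: nitrile.
halogen on an sp³ carbon → alkyl halide.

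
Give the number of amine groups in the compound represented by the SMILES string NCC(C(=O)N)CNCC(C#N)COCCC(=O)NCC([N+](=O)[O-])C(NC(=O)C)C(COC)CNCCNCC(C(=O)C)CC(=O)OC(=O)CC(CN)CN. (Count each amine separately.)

–NH2 on an sp³ carbon with no adjacent C=O → amine.
pendant –CONH2: carbonyl C bonded to C and N → amide.
C–N–C with sp³ carbons and no adjacent C=O → amine (secondary).
pendant –C≡N: nitrile.
C–O–C with sp³ carbons on both sides and no adjacent C=O → ether.
–C(=O)–N– linkage → amide (the N is not an amine).
–NO2 on an sp³ carbon → nitro (the N=O is not a carbonyl).
pendant –NHC(=O)CH3: N bonded to a carbonyl → amide (not amine).
pendant –CH2OCH3: C–O–C linkage → ether.
C–N–C with sp³ carbons and no adjacent C=O → amine (secondary).
C–N–C with sp³ carbons and no adjacent C=O → amine (secondary).
pendant –COCH3: carbonyl C bonded to two carbons → ketone.
two acyl groups sharing one oxygen, –C(=O)–O–C(=O)– → anhydride.
pendant –CH2NH2: N on sp³ C, no adjacent C=O → amine.
–NH2 on an sp³ carbon with no adjacent C=O → amine.
Amine appears at: H2NCH2, CH2NHCH2, CH2NHCH2, CH2NHCH2, CH(CH2NH2), CH2NH2 → 6.

6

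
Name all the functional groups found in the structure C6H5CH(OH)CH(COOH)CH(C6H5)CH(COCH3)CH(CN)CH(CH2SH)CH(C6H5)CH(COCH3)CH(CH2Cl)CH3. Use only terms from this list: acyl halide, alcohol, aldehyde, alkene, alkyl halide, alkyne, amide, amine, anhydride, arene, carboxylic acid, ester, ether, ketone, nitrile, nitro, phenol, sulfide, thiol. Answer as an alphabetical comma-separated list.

alcohol, alkyl halide, arene, carboxylic acid, ketone, nitrile, thiol

Reading the structure from left to right:
  C6H5: C6H5– phenyl ring → arene.
  CH(OH): –OH on an sp³ carbon → alcohol (secondary).
  CH(COOH): pendant –COOH: carbonyl C bonded to C and –OH → carboxylic acid.
  CH(C6H5): pendant –C6H5: benzene ring → arene.
  CH(COCH3): pendant –COCH3: carbonyl C bonded to two carbons → ketone.
  CH(CN): pendant –C≡N: nitrile.
  CH(CH2SH): pendant –CH2SH → thiol.
  CH(C6H5): pendant –C6H5: benzene ring → arene.
  CH(COCH3): pendant –COCH3: carbonyl C bonded to two carbons → ketone.
  CH(CH2Cl): pendant –CH2X: halogen on sp³ carbon → alkyl halide.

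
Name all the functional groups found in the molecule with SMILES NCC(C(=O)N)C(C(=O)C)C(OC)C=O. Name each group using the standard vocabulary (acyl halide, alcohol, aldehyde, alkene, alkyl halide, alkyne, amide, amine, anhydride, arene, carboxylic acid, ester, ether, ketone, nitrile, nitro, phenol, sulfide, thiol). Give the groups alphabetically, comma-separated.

Reading the structure from left to right:
  H2NCH2: –NH2 on an sp³ carbon with no adjacent C=O → amine.
  CH(CONH2): pendant –CONH2: carbonyl C bonded to C and N → amide.
  CH(COCH3): pendant –COCH3: carbonyl C bonded to two carbons → ketone.
  CH(OCH3): pendant –OCH3: C–O–C with sp³ C, no adjacent C=O → ether.
  CHO: terminal –CHO: carbonyl C bonded to H and C → aldehyde.

aldehyde, amide, amine, ether, ketone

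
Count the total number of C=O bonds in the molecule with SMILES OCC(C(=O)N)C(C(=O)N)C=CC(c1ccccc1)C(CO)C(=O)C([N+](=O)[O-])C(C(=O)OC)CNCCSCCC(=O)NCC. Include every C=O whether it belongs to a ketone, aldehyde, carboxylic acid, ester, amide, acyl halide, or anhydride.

CH(CONH2): amide, 1 C=O (running total 1).
CH(CONH2): amide, 1 C=O (running total 2).
CO: ketone, 1 C=O (running total 3).
CH(COOCH3): ester, 1 C=O (running total 4).
CH2CONHCH2: amide, 1 C=O (running total 5).

5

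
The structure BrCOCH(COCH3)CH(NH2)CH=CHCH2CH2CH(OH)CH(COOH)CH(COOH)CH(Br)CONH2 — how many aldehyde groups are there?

Working along the chain:
  BrCO: –C(=O)Br: carbonyl C bonded to C and to a halogen → acyl halide (not alkyl halide).
  CH(COCH3): pendant –COCH3: carbonyl C bonded to two carbons → ketone.
  CH(NH2): –NH2 on an sp³ carbon with no adjacent C=O → amine.
  CH=CH: C=C double bond → alkene.
  CH(OH): –OH on an sp³ carbon → alcohol (secondary).
  CH(COOH): pendant –COOH: carbonyl C bonded to C and –OH → carboxylic acid.
  CH(COOH): pendant –COOH: carbonyl C bonded to C and –OH → carboxylic acid.
  CH(Br): halogen on an sp³ carbon → alkyl halide.
  CONH2: –C(=O)NH2: carbonyl C bonded to C and to N → amide (the N is not a separate amine).
No segment is a aldehyde: BrCO is acyl halide, not aldehyde; CH(COCH3) is ketone, not aldehyde; CH(COOH) is carboxylic acid, not aldehyde. → 0.

0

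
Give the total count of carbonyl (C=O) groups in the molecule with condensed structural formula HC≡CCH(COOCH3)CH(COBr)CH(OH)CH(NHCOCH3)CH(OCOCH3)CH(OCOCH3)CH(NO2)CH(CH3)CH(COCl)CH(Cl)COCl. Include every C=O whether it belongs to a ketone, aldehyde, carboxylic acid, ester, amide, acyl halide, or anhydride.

CH(COOCH3): ester, 1 C=O (running total 1).
CH(COBr): acyl halide, 1 C=O (running total 2).
CH(NHCOCH3): amide, 1 C=O (running total 3).
CH(OCOCH3): ester, 1 C=O (running total 4).
CH(OCOCH3): ester, 1 C=O (running total 5).
CH(COCl): acyl halide, 1 C=O (running total 6).
COCl: acyl halide, 1 C=O (running total 7).

7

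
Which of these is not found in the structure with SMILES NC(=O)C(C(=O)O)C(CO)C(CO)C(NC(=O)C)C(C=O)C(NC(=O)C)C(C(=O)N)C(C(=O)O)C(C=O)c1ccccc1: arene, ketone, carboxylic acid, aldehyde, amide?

ketone

aldehyde: present (CH(CHO) — pendant –CHO: carbonyl C bonded to C and H → aldehyde).
carboxylic acid: present (CH(COOH) — pendant –COOH: carbonyl C bonded to C and –OH → carboxylic acid).
arene: present (C6H5 — –C6H5 phenyl ring → arene).
amide: present (H2NCO — –C(=O)NH2: carbonyl C bonded to C and to N → amide (the N is not a separate amine)).
ketone: absent. In each of H2NCO, CH(NHCOCH3) and CH(CONH2), the C=O is bonded to nitrogen, which defines an amide, not a ketone. In CH(COOH), the C=O bears an –OH, making it a carboxylic acid rather than a ketone. In CH(CHO), the carbonyl carbon carries an H, so it is an aldehyde, not a ketone.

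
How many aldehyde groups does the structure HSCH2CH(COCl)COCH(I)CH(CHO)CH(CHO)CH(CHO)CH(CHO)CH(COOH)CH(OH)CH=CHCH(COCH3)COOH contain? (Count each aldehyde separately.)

4

–SH on an sp³ carbon → thiol.
pendant –C(=O)X: carbonyl C bonded to C and halogen → acyl halide.
–C(=O)– with carbon on both sides → ketone.
halogen on an sp³ carbon → alkyl halide.
pendant –CHO: carbonyl C bonded to C and H → aldehyde.
pendant –CHO: carbonyl C bonded to C and H → aldehyde.
pendant –CHO: carbonyl C bonded to C and H → aldehyde.
pendant –CHO: carbonyl C bonded to C and H → aldehyde.
pendant –COOH: carbonyl C bonded to C and –OH → carboxylic acid.
–OH on an sp³ carbon → alcohol (secondary).
C=C double bond → alkene.
pendant –COCH3: carbonyl C bonded to two carbons → ketone.
–COOH: carbonyl C bonded to –OH and C → carboxylic acid (the –OH is not a separate alcohol).
Aldehyde appears at: CH(CHO), CH(CHO), CH(CHO), CH(CHO) → 4.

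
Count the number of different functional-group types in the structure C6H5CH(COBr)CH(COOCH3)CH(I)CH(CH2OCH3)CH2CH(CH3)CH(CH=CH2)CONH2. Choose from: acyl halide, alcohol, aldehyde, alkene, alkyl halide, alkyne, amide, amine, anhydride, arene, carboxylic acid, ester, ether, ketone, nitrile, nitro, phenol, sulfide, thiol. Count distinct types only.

7

C6H5– phenyl ring → arene.
pendant –C(=O)X: carbonyl C bonded to C and halogen → acyl halide.
pendant –COOCH3: carbonyl C bonded to C and –OCH3 → ester.
halogen on an sp³ carbon → alkyl halide.
pendant –CH2OCH3: C–O–C linkage → ether.
pendant –CH=CH2: C=C double bond → alkene.
–C(=O)NH2: carbonyl C bonded to C and to N → amide (the N is not a separate amine).
Distinct types present: acyl halide, alkene, alkyl halide, amide, arene, ester, ether.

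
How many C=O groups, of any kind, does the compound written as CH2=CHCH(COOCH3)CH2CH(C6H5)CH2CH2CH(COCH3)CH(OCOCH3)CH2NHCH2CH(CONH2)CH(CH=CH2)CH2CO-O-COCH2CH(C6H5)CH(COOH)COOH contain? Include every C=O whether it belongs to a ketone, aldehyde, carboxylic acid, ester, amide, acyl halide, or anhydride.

8

CH(COOCH3): ester, 1 C=O (running total 1).
CH(COCH3): ketone, 1 C=O (running total 2).
CH(OCOCH3): ester, 1 C=O (running total 3).
CH(CONH2): amide, 1 C=O (running total 4).
CH2CO-O-COCH2: anhydride, 2 C=O (running total 6).
CH(COOH): carboxylic acid, 1 C=O (running total 7).
COOH: carboxylic acid, 1 C=O (running total 8).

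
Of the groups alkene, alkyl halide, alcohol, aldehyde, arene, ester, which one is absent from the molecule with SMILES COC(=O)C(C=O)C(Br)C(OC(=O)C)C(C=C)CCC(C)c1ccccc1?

alcohol

arene: present (C6H5 — –C6H5 phenyl ring → arene).
alkyl halide: present (CH(Br) — halogen on an sp³ carbon → alkyl halide).
ester: present (CH3OOC — CH3O–C(=O)–: carbonyl C bonded to C and to –OCH3 → ester (not ketone + ether)).
aldehyde: present (CH(CHO) — pendant –CHO: carbonyl C bonded to C and H → aldehyde).
alkene: present (CH(CH=CH2) — pendant –CH=CH2: C=C double bond → alkene).
alcohol: no segment matches this pattern.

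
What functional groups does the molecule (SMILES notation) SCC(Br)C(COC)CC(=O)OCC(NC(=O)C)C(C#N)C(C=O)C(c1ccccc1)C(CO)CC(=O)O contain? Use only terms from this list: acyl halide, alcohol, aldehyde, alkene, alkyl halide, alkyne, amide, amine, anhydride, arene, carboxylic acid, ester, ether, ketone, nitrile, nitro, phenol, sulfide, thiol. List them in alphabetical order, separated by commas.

alcohol, aldehyde, alkyl halide, amide, arene, carboxylic acid, ester, ether, nitrile, thiol

Taking each segment in turn:
  HSCH2: –SH on an sp³ carbon → thiol.
  CH(Br): halogen on an sp³ carbon → alkyl halide.
  CH(CH2OCH3): pendant –CH2OCH3: C–O–C linkage → ether.
  CH2COOCH2: –C(=O)–O–C with C on the carbonyl side → ester.
  CH(NHCOCH3): pendant –NHC(=O)CH3: N bonded to a carbonyl → amide (not amine).
  CH(CN): pendant –C≡N: nitrile.
  CH(CHO): pendant –CHO: carbonyl C bonded to C and H → aldehyde.
  CH(C6H5): pendant –C6H5: benzene ring → arene.
  CH(CH2OH): pendant –CH2OH on an sp³ backbone C → alcohol.
  COOH: –COOH: carbonyl C bonded to –OH and C → carboxylic acid (the –OH is not a separate alcohol).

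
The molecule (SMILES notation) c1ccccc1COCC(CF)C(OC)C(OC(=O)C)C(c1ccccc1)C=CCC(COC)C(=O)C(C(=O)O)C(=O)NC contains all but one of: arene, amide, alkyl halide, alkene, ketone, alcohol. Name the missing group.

alcohol

arene: present (C6H5 — C6H5– phenyl ring → arene).
alkyl halide: present (CH(CH2F) — pendant –CH2X: halogen on sp³ carbon → alkyl halide).
ketone: present (CO — –C(=O)– with carbon on both sides → ketone).
alkene: present (CH=CH — C=C double bond → alkene).
amide: present (CONHCH3 — –C(=O)NHCH3: carbonyl C bonded to C and to N → amide (the N is not an amine)).
alcohol: absent. In CH(COOH), the –OH sits on a carbonyl carbon, making it part of a carboxylic acid, not an alcohol.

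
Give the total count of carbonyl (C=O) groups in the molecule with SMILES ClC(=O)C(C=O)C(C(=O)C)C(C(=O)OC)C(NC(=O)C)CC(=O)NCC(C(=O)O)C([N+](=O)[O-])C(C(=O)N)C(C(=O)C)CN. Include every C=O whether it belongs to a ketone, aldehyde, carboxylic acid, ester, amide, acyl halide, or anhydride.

9

ClCO: acyl halide, 1 C=O (running total 1).
CH(CHO): aldehyde, 1 C=O (running total 2).
CH(COCH3): ketone, 1 C=O (running total 3).
CH(COOCH3): ester, 1 C=O (running total 4).
CH(NHCOCH3): amide, 1 C=O (running total 5).
CH2CONHCH2: amide, 1 C=O (running total 6).
CH(COOH): carboxylic acid, 1 C=O (running total 7).
CH(CONH2): amide, 1 C=O (running total 8).
CH(COCH3): ketone, 1 C=O (running total 9).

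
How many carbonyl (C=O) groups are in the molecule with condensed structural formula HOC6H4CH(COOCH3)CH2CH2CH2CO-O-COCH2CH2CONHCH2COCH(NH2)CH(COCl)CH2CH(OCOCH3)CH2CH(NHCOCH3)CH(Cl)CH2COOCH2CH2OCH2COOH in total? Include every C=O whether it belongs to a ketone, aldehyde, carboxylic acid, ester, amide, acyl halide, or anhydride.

10

CH(COOCH3): ester, 1 C=O (running total 1).
CH2CO-O-COCH2: anhydride, 2 C=O (running total 3).
CH2CONHCH2: amide, 1 C=O (running total 4).
CO: ketone, 1 C=O (running total 5).
CH(COCl): acyl halide, 1 C=O (running total 6).
CH(OCOCH3): ester, 1 C=O (running total 7).
CH(NHCOCH3): amide, 1 C=O (running total 8).
CH2COOCH2: ester, 1 C=O (running total 9).
COOH: carboxylic acid, 1 C=O (running total 10).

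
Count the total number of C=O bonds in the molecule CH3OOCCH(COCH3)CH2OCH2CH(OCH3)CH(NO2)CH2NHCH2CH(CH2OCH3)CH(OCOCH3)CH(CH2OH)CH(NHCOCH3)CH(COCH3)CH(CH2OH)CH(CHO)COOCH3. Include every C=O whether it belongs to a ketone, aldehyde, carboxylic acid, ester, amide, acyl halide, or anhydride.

CH3OOC: ester, 1 C=O (running total 1).
CH(COCH3): ketone, 1 C=O (running total 2).
CH(OCOCH3): ester, 1 C=O (running total 3).
CH(NHCOCH3): amide, 1 C=O (running total 4).
CH(COCH3): ketone, 1 C=O (running total 5).
CH(CHO): aldehyde, 1 C=O (running total 6).
COOCH3: ester, 1 C=O (running total 7).

7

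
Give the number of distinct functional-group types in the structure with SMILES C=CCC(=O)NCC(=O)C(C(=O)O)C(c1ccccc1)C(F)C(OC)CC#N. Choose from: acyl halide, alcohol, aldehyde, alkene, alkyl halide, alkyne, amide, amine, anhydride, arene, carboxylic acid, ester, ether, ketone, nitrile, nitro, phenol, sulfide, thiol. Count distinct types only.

8

Working along the chain:
  CH2=CH: C=C double bond → alkene.
  CH2CONHCH2: –C(=O)–N– linkage → amide (the N is not an amine).
  CO: –C(=O)– with carbon on both sides → ketone.
  CH(COOH): pendant –COOH: carbonyl C bonded to C and –OH → carboxylic acid.
  CH(C6H5): pendant –C6H5: benzene ring → arene.
  CH(F): halogen on an sp³ carbon → alkyl halide.
  CH(OCH3): pendant –OCH3: C–O–C with sp³ C, no adjacent C=O → ether.
  CN: –C≡N: carbon triple-bonded to nitrogen → nitrile.
Distinct types present: alkene, alkyl halide, amide, arene, carboxylic acid, ether, ketone, nitrile.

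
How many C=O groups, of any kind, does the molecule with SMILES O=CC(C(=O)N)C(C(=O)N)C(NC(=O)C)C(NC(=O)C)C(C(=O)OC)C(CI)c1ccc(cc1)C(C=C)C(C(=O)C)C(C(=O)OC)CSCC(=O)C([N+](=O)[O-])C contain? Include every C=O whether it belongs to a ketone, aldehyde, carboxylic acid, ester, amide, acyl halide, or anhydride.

OHC: aldehyde, 1 C=O (running total 1).
CH(CONH2): amide, 1 C=O (running total 2).
CH(CONH2): amide, 1 C=O (running total 3).
CH(NHCOCH3): amide, 1 C=O (running total 4).
CH(NHCOCH3): amide, 1 C=O (running total 5).
CH(COOCH3): ester, 1 C=O (running total 6).
CH(COCH3): ketone, 1 C=O (running total 7).
CH(COOCH3): ester, 1 C=O (running total 8).
CO: ketone, 1 C=O (running total 9).

9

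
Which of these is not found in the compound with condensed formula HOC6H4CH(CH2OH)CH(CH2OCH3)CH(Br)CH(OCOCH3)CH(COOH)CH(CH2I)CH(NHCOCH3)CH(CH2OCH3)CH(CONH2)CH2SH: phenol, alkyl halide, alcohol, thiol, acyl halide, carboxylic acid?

acyl halide

thiol: present (CH2SH — –SH on an sp³ carbon → thiol).
phenol: present (HOC6H4 — –OH attached directly to an aromatic ring → phenol (not alcohol); the ring itself is an arene).
alkyl halide: present (CH(Br) — halogen on an sp³ carbon → alkyl halide).
alcohol: present (CH(CH2OH) — pendant –CH2OH on an sp³ backbone C → alcohol).
carboxylic acid: present (CH(COOH) — pendant –COOH: carbonyl C bonded to C and –OH → carboxylic acid).
acyl halide: no segment matches this pattern.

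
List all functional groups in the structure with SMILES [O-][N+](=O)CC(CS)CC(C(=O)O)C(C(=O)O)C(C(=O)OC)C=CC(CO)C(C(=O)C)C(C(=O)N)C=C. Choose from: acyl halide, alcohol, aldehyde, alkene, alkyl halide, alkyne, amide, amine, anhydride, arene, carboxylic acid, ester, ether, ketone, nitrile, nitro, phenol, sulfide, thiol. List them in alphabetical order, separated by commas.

Working along the chain:
  O2NCH2: –NO2 on carbon → nitro group.
  CH(CH2SH): pendant –CH2SH → thiol.
  CH(COOH): pendant –COOH: carbonyl C bonded to C and –OH → carboxylic acid.
  CH(COOH): pendant –COOH: carbonyl C bonded to C and –OH → carboxylic acid.
  CH(COOCH3): pendant –COOCH3: carbonyl C bonded to C and –OCH3 → ester.
  CH=CH: C=C double bond → alkene.
  CH(CH2OH): pendant –CH2OH on an sp³ backbone C → alcohol.
  CH(COCH3): pendant –COCH3: carbonyl C bonded to two carbons → ketone.
  CH(CONH2): pendant –CONH2: carbonyl C bonded to C and N → amide.
  CH=CH2: C=C double bond → alkene.

alcohol, alkene, amide, carboxylic acid, ester, ketone, nitro, thiol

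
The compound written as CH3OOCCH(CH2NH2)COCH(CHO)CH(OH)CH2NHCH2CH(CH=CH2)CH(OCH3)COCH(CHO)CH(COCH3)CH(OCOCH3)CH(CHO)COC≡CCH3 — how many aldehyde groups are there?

CH3O–C(=O)–: carbonyl C bonded to C and to –OCH3 → ester (not ketone + ether).
pendant –CH2NH2: N on sp³ C, no adjacent C=O → amine.
–C(=O)– with carbon on both sides → ketone.
pendant –CHO: carbonyl C bonded to C and H → aldehyde.
–OH on an sp³ carbon → alcohol (secondary).
C–N–C with sp³ carbons and no adjacent C=O → amine (secondary).
pendant –CH=CH2: C=C double bond → alkene.
pendant –OCH3: C–O–C with sp³ C, no adjacent C=O → ether.
–C(=O)– with carbon on both sides → ketone.
pendant –CHO: carbonyl C bonded to C and H → aldehyde.
pendant –COCH3: carbonyl C bonded to two carbons → ketone.
pendant –OC(=O)CH3: an acyloxy group → ester.
pendant –CHO: carbonyl C bonded to C and H → aldehyde.
–C(=O)– with carbon on both sides → ketone.
C≡C triple bond → alkyne.
Aldehyde appears at: CH(CHO), CH(CHO), CH(CHO) → 3.

3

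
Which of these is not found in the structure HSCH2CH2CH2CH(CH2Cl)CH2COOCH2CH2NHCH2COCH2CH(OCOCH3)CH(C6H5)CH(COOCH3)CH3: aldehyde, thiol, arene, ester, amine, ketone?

aldehyde

arene: present (CH(C6H5) — pendant –C6H5: benzene ring → arene).
amine: present (CH2NHCH2 — C–N–C with sp³ carbons and no adjacent C=O → amine (secondary)).
ketone: present (CO — –C(=O)– with carbon on both sides → ketone).
ester: present (CH2COOCH2 — –C(=O)–O–C with C on the carbonyl side → ester).
thiol: present (HSCH2 — –SH on an sp³ carbon → thiol).
aldehyde: absent. In CO, the carbonyl carbon is bonded to two carbons, so it is a ketone, not an aldehyde.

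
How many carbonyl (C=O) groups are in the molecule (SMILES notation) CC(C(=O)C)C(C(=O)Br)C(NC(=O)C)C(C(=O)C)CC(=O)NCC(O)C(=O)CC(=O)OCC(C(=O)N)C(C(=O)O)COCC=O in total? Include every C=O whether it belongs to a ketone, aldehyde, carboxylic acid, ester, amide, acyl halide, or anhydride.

CH(COCH3): ketone, 1 C=O (running total 1).
CH(COBr): acyl halide, 1 C=O (running total 2).
CH(NHCOCH3): amide, 1 C=O (running total 3).
CH(COCH3): ketone, 1 C=O (running total 4).
CH2CONHCH2: amide, 1 C=O (running total 5).
CO: ketone, 1 C=O (running total 6).
CH2COOCH2: ester, 1 C=O (running total 7).
CH(CONH2): amide, 1 C=O (running total 8).
CH(COOH): carboxylic acid, 1 C=O (running total 9).
CHO: aldehyde, 1 C=O (running total 10).

10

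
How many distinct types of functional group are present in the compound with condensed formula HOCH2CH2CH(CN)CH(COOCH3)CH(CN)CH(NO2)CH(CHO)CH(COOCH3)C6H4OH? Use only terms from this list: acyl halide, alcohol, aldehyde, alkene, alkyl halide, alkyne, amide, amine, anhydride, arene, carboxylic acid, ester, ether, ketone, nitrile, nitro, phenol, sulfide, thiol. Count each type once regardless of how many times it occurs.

Taking each segment in turn:
  HOCH2: HO– on an sp³ carbon → alcohol.
  CH(CN): pendant –C≡N: nitrile.
  CH(COOCH3): pendant –COOCH3: carbonyl C bonded to C and –OCH3 → ester.
  CH(CN): pendant –C≡N: nitrile.
  CH(NO2): –NO2 on an sp³ carbon → nitro (the N=O is not a carbonyl).
  CH(CHO): pendant –CHO: carbonyl C bonded to C and H → aldehyde.
  CH(COOCH3): pendant –COOCH3: carbonyl C bonded to C and –OCH3 → ester.
  C6H4OH: –OH attached directly to an aromatic ring → phenol (not alcohol); the ring itself is an arene.
Distinct types present: alcohol, aldehyde, arene, ester, nitrile, nitro, phenol.

7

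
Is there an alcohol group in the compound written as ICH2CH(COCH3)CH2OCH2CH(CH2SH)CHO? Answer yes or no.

halogen on an sp³ carbon → alkyl halide.
pendant –COCH3: carbonyl C bonded to two carbons → ketone.
C–O–C with sp³ carbons on both sides and no adjacent C=O → ether.
pendant –CH2SH → thiol.
terminal –CHO: carbonyl C bonded to H and C → aldehyde.
The groups actually present are: aldehyde, alkyl halide, ether, ketone, thiol.

no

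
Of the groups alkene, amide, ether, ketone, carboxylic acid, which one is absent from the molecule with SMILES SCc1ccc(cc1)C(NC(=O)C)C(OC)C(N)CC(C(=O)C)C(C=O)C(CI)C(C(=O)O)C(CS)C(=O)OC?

alkene

amide: present (CH(NHCOCH3) — pendant –NHC(=O)CH3: N bonded to a carbonyl → amide (not amine)).
carboxylic acid: present (CH(COOH) — pendant –COOH: carbonyl C bonded to C and –OH → carboxylic acid).
ketone: present (CH(COCH3) — pendant –COCH3: carbonyl C bonded to two carbons → ketone).
ether: present (CH(OCH3) — pendant –OCH3: C–O–C with sp³ C, no adjacent C=O → ether).
alkene: absent. In C6H4, the C=C units are part of an aromatic ring, which is an arene, not an isolated alkene.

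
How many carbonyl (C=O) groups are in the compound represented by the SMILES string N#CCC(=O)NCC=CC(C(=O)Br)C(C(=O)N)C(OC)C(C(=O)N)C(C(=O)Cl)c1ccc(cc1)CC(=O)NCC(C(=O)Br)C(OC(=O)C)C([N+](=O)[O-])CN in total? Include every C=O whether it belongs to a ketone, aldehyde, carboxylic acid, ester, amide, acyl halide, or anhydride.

8

CH2CONHCH2: amide, 1 C=O (running total 1).
CH(COBr): acyl halide, 1 C=O (running total 2).
CH(CONH2): amide, 1 C=O (running total 3).
CH(CONH2): amide, 1 C=O (running total 4).
CH(COCl): acyl halide, 1 C=O (running total 5).
CH2CONHCH2: amide, 1 C=O (running total 6).
CH(COBr): acyl halide, 1 C=O (running total 7).
CH(OCOCH3): ester, 1 C=O (running total 8).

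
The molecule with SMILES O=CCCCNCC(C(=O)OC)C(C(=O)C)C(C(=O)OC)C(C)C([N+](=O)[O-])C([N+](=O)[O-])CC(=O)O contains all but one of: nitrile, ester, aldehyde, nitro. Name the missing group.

nitrile

ester: present (CH(COOCH3) — pendant –COOCH3: carbonyl C bonded to C and –OCH3 → ester).
nitro: present (CH(NO2) — –NO2 on an sp³ carbon → nitro (the N=O is not a carbonyl)).
aldehyde: present (OHC — terminal –CHO: carbonyl C bonded to H and C → aldehyde).
nitrile: no segment matches this pattern.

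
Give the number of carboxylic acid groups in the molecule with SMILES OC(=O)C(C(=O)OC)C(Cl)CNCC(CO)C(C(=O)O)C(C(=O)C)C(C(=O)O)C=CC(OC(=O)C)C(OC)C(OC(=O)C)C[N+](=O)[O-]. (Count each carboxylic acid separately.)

3

–COOH: carbonyl C bonded to –OH and C → carboxylic acid (the –OH is not a separate alcohol).
pendant –COOCH3: carbonyl C bonded to C and –OCH3 → ester.
halogen on an sp³ carbon → alkyl halide.
C–N–C with sp³ carbons and no adjacent C=O → amine (secondary).
pendant –CH2OH on an sp³ backbone C → alcohol.
pendant –COOH: carbonyl C bonded to C and –OH → carboxylic acid.
pendant –COCH3: carbonyl C bonded to two carbons → ketone.
pendant –COOH: carbonyl C bonded to C and –OH → carboxylic acid.
C=C double bond → alkene.
pendant –OC(=O)CH3: an acyloxy group → ester.
pendant –OCH3: C–O–C with sp³ C, no adjacent C=O → ether.
pendant –OC(=O)CH3: an acyloxy group → ester.
–NO2 on carbon → nitro group.
Carboxylic acid appears at: HOOC, CH(COOH), CH(COOH) → 3.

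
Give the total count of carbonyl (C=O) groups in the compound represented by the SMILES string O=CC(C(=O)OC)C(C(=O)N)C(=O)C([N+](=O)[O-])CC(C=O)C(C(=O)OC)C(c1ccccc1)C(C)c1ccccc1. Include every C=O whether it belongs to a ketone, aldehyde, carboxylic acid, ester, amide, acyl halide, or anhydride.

OHC: aldehyde, 1 C=O (running total 1).
CH(COOCH3): ester, 1 C=O (running total 2).
CH(CONH2): amide, 1 C=O (running total 3).
CO: ketone, 1 C=O (running total 4).
CH(CHO): aldehyde, 1 C=O (running total 5).
CH(COOCH3): ester, 1 C=O (running total 6).

6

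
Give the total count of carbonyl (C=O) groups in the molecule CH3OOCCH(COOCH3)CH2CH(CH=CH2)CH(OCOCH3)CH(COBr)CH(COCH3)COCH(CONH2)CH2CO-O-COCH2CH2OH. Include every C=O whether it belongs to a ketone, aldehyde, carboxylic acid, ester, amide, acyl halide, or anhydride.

CH3OOC: ester, 1 C=O (running total 1).
CH(COOCH3): ester, 1 C=O (running total 2).
CH(OCOCH3): ester, 1 C=O (running total 3).
CH(COBr): acyl halide, 1 C=O (running total 4).
CH(COCH3): ketone, 1 C=O (running total 5).
CO: ketone, 1 C=O (running total 6).
CH(CONH2): amide, 1 C=O (running total 7).
CH2CO-O-COCH2: anhydride, 2 C=O (running total 9).

9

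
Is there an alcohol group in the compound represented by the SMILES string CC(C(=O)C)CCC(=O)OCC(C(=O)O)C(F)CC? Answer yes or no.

no

pendant –COCH3: carbonyl C bonded to two carbons → ketone.
–C(=O)–O–C with C on the carbonyl side → ester.
pendant –COOH: carbonyl C bonded to C and –OH → carboxylic acid.
halogen on an sp³ carbon → alkyl halide.
In CH(COOH), the –OH sits on a carbonyl carbon, making it part of a carboxylic acid, not an alcohol.
The groups actually present are: alkyl halide, carboxylic acid, ester, ketone.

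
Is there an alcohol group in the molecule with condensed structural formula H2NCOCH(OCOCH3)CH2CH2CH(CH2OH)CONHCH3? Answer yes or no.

yes

–C(=O)NH2: carbonyl C bonded to C and to N → amide (the N is not a separate amine).
pendant –OC(=O)CH3: an acyloxy group → ester.
pendant –CH2OH on an sp³ backbone C → alcohol.
–C(=O)NHCH3: carbonyl C bonded to C and to N → amide (the N is not an amine).
The CH(CH2OH) segment supplies the alcohol: pendant –CH2OH on an sp³ backbone C → alcohol.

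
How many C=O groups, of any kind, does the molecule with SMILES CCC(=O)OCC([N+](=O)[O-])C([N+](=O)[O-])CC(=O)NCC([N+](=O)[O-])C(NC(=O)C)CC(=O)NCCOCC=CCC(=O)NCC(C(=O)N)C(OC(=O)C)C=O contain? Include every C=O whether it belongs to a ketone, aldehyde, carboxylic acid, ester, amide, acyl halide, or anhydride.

CH2COOCH2: ester, 1 C=O (running total 1).
CH2CONHCH2: amide, 1 C=O (running total 2).
CH(NHCOCH3): amide, 1 C=O (running total 3).
CH2CONHCH2: amide, 1 C=O (running total 4).
CH2CONHCH2: amide, 1 C=O (running total 5).
CH(CONH2): amide, 1 C=O (running total 6).
CH(OCOCH3): ester, 1 C=O (running total 7).
CHO: aldehyde, 1 C=O (running total 8).

8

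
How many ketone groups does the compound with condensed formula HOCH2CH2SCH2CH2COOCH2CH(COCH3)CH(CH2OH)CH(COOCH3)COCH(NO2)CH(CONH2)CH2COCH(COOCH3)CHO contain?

3

HO– on an sp³ carbon → alcohol.
C–S–C linkage → sulfide (thioether).
–C(=O)–O–C with C on the carbonyl side → ester.
pendant –COCH3: carbonyl C bonded to two carbons → ketone.
pendant –CH2OH on an sp³ backbone C → alcohol.
pendant –COOCH3: carbonyl C bonded to C and –OCH3 → ester.
–C(=O)– with carbon on both sides → ketone.
–NO2 on an sp³ carbon → nitro (the N=O is not a carbonyl).
pendant –CONH2: carbonyl C bonded to C and N → amide.
–C(=O)– with carbon on both sides → ketone.
pendant –COOCH3: carbonyl C bonded to C and –OCH3 → ester.
terminal –CHO: carbonyl C bonded to H and C → aldehyde.
Ketone appears at: CH(COCH3), CO, CO → 3.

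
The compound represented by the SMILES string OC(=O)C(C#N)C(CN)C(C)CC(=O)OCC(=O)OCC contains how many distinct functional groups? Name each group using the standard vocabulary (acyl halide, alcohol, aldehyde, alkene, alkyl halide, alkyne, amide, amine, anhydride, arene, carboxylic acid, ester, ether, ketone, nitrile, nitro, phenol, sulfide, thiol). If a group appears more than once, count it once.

4

–COOH: carbonyl C bonded to –OH and C → carboxylic acid (the –OH is not a separate alcohol).
pendant –C≡N: nitrile.
pendant –CH2NH2: N on sp³ C, no adjacent C=O → amine.
–C(=O)–O–C with C on the carbonyl side → ester.
–C(=O)OCH2CH3: carbonyl C bonded to C and to –OEt → ester.
Distinct types present: amine, carboxylic acid, ester, nitrile.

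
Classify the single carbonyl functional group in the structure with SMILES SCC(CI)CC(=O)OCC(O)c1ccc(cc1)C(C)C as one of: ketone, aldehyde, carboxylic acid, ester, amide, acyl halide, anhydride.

ester

The carbonyl is in the CH2COOCH2 segment: –C(=O)–O–C with C on the carbonyl side → ester.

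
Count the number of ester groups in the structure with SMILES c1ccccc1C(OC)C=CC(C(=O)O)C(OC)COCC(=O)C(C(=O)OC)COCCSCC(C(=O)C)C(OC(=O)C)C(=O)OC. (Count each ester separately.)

Reading the structure from left to right:
  C6H5: C6H5– phenyl ring → arene.
  CH(OCH3): pendant –OCH3: C–O–C with sp³ C, no adjacent C=O → ether.
  CH=CH: C=C double bond → alkene.
  CH(COOH): pendant –COOH: carbonyl C bonded to C and –OH → carboxylic acid.
  CH(OCH3): pendant –OCH3: C–O–C with sp³ C, no adjacent C=O → ether.
  CH2OCH2: C–O–C with sp³ carbons on both sides and no adjacent C=O → ether.
  CO: –C(=O)– with carbon on both sides → ketone.
  CH(COOCH3): pendant –COOCH3: carbonyl C bonded to C and –OCH3 → ester.
  CH2OCH2: C–O–C with sp³ carbons on both sides and no adjacent C=O → ether.
  CH2SCH2: C–S–C linkage → sulfide (thioether).
  CH(COCH3): pendant –COCH3: carbonyl C bonded to two carbons → ketone.
  CH(OCOCH3): pendant –OC(=O)CH3: an acyloxy group → ester.
  COOCH3: –C(=O)OCH3: carbonyl C bonded to C and to –OCH3 → ester (not ketone + ether).
Ester appears at: CH(COOCH3), CH(OCOCH3), COOCH3 → 3.

3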